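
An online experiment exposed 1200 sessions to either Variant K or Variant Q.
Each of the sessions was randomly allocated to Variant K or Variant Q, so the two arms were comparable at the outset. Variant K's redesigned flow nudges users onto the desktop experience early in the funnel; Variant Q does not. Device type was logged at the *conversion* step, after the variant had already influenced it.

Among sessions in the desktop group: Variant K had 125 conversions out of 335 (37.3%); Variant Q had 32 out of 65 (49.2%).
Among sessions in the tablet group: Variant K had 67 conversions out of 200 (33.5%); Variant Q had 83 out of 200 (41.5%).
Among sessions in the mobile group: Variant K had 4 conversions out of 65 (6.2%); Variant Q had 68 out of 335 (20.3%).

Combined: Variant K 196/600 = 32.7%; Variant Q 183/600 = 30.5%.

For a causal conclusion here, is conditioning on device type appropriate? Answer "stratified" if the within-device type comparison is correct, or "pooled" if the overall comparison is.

Device type here is a post-treatment variable shaped by the variant; conditioning on it would introduce bias rather than remove it. The overall comparison is the causal one.
Pooled: Variant K 32.7% vs Variant Q 30.5%; Variant K is higher overall.

pooled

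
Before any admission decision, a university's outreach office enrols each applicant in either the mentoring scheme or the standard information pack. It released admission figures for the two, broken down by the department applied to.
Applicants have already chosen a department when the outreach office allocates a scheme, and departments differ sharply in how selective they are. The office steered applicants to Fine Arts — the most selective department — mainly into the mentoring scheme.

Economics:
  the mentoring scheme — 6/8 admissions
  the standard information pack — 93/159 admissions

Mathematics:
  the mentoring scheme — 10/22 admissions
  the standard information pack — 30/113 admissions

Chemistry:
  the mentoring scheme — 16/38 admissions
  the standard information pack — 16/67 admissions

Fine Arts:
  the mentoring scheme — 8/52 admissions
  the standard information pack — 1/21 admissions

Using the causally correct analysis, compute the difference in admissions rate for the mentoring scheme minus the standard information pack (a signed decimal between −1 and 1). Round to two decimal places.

+0.17

Nothing the outreach scheme does changes department; the imbalance is an allocation artefact. With department also predicting the outcome, the pooled figure is confounded, and the within-stratum comparison is the causal one.
Adjusting over the population distribution of department: 0.348·(0.750−0.585) + 0.281·(0.455−0.265) + 0.219·(0.421−0.239) + 0.152·(0.154−0.048) = +0.167.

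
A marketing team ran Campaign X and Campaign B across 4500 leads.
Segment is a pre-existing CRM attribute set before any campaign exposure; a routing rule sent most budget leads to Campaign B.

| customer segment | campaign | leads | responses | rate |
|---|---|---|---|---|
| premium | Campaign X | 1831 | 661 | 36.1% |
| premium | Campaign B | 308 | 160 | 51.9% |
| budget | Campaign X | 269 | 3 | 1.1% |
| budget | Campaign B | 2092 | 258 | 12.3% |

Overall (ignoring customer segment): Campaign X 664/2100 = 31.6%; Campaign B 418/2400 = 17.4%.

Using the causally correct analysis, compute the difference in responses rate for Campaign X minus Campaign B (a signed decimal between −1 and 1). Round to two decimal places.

The customer segment-specific comparison favours Campaign B throughout, but the pooled figures favour Campaign X. The question is whether to condition on customer segment.
Customer segment differs across campaigns for reasons unrelated to any effect of the campaign itself, and it separately predicts the outcome — a classic confounder. We must compare within customer segment levels.
Adjusting over the population distribution of customer segment: 0.475·(0.361−0.519) + 0.525·(0.011−0.123) = -0.134.

-0.13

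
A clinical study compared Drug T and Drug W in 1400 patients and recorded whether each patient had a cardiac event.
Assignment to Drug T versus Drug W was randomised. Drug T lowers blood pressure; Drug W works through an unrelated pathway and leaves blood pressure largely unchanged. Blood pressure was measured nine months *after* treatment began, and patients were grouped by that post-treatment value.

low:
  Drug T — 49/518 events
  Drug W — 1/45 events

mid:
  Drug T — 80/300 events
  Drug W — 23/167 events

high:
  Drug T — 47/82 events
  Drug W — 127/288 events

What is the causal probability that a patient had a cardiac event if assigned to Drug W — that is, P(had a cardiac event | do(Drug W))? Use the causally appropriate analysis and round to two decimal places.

0.30

The stratified and pooled comparisons disagree (Drug W wins within each blood pressure; Drug T wins overall), so the answer turns on the causal role of blood pressure.
The distribution of blood pressure is itself part of what the drug does — it is an intermediate outcome. Holding it fixed would remove that part of the effect; the total effect is the pooled difference.
So P(outcome | do(Drug W)) is just the pooled rate for Drug W: 151/500 = 0.302.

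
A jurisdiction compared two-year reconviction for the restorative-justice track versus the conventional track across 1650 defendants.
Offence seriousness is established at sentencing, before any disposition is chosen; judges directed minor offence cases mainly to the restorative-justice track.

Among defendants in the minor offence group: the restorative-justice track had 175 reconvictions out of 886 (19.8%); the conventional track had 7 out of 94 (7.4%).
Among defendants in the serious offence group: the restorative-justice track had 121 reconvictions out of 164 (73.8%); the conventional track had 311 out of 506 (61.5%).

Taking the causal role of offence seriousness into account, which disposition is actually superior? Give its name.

Offence seriousness satisfies the back-door criterion: it is not a descendant of the disposition, and it blocks the spurious path from disposition to outcome. Adjusting for it (i.e., using the within-offence seriousness rates) gives the causal effect.
Within each level — minor offence: 19.8% vs 7.4%; serious offence: 73.8% vs 61.5% — the conventional track is lower every time.

the conventional track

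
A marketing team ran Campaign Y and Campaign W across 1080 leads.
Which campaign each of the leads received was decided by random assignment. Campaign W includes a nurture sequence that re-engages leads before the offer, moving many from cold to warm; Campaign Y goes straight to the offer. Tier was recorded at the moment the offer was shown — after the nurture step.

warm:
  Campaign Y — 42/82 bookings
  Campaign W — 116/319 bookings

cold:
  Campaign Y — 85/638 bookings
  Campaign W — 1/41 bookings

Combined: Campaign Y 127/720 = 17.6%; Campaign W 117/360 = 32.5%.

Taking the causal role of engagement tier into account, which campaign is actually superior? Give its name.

Campaign W

Because the campaign influences engagement tier, engagement tier is a post-treatment mediator, not a confounder. Stratifying on it would bias the estimate; the causal effect is the crude pooled difference.
Pooled: Campaign Y 17.6% vs Campaign W 32.5%; Campaign W is higher overall.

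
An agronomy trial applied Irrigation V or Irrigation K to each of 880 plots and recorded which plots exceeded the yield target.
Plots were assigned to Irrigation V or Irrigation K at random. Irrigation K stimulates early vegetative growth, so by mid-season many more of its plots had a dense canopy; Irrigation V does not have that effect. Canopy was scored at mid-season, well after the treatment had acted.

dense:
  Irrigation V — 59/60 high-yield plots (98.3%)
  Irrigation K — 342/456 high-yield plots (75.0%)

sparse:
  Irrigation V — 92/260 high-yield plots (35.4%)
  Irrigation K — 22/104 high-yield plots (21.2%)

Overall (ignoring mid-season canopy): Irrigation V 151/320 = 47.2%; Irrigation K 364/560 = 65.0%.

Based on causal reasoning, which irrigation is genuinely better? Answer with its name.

Stratifying would compare irrigations among plots the irrigations themselves sorted into mid-season canopy groups — a form of selection on an intermediate. The unconditioned pooled rates give the total causal effect.
Pooled: Irrigation V 47.2% vs Irrigation K 65.0%; Irrigation K is higher overall.

Irrigation K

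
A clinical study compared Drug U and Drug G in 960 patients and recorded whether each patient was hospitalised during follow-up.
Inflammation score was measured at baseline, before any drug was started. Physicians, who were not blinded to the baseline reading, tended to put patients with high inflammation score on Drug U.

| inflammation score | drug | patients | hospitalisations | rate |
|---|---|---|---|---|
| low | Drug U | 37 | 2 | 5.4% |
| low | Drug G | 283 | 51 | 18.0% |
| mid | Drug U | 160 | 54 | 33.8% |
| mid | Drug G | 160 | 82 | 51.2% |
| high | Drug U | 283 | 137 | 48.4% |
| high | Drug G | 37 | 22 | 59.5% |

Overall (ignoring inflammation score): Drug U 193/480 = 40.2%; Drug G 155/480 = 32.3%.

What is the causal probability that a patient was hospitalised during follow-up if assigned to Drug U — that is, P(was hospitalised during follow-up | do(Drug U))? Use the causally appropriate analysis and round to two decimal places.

0.29

Within every inflammation score level Drug U has the lower rate, yet pooled Drug G does — Simpson's reversal.
Inflammation score satisfies the back-door criterion: it is not a descendant of the drug, and it blocks the spurious path from drug to outcome. Adjusting for it (i.e., using the within-inflammation score rates) gives the causal effect.
Standardising Drug U to the population inflammation score mix: 0.333·2/37 + 0.333·54/160 + 0.333·137/283 = 0.292.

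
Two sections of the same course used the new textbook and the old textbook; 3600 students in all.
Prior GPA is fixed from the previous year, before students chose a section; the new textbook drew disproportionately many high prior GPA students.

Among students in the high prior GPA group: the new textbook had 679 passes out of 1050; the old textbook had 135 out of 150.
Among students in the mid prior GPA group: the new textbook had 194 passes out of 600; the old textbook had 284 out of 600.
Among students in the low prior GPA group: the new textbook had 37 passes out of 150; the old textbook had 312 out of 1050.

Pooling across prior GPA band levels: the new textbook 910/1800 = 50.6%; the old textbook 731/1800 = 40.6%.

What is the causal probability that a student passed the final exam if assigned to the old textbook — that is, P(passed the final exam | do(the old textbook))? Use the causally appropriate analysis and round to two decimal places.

0.56

The prior GPA band-specific comparison favours the old textbook throughout, but the pooled figures favour the new textbook. The question is whether to condition on prior GPA band.
Prior GPA band is set before the teaching method has any effect — it is not caused by the teaching method — and it independently drives the outcome. That makes it a confounder, so the causal comparison is within prior GPA band levels.
Standardising the old textbook to the population prior GPA band mix: 0.333·135/150 + 0.333·284/600 + 0.333·312/1050 = 0.557.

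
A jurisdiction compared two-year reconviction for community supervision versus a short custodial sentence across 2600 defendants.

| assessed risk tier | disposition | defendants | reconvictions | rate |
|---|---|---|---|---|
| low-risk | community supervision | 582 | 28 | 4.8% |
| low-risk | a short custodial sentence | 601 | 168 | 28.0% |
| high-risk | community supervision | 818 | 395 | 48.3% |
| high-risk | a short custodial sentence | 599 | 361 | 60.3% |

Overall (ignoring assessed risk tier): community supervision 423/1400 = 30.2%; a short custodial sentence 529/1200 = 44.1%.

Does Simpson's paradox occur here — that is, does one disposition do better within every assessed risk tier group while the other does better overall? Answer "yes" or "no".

Within each assessed risk tier level (low-risk 4.8% vs 28.0%; high-risk 48.3% vs 60.3%), community supervision has the lower rate every time. Pooled: 30.2% vs 44.1% — community supervision has the lower rate overall. They agree.

no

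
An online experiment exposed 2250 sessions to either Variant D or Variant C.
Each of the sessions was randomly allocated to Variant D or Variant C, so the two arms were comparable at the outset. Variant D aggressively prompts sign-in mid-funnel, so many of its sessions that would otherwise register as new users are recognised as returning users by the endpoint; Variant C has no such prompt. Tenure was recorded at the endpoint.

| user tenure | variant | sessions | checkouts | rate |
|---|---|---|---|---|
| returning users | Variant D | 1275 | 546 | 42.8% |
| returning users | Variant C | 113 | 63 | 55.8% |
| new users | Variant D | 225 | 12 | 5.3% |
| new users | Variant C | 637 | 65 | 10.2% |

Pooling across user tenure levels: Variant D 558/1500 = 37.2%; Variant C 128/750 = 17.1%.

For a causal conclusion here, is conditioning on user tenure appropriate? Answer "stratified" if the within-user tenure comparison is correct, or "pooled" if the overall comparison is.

pooled

User tenure lies on the pathway variant → user tenure → outcome, so adjusting for it blocks the indirect effect. For the total causal effect of variant, use the unadjusted pooled rates.
Pooled: Variant D 37.2% vs Variant C 17.1%; Variant D is higher overall.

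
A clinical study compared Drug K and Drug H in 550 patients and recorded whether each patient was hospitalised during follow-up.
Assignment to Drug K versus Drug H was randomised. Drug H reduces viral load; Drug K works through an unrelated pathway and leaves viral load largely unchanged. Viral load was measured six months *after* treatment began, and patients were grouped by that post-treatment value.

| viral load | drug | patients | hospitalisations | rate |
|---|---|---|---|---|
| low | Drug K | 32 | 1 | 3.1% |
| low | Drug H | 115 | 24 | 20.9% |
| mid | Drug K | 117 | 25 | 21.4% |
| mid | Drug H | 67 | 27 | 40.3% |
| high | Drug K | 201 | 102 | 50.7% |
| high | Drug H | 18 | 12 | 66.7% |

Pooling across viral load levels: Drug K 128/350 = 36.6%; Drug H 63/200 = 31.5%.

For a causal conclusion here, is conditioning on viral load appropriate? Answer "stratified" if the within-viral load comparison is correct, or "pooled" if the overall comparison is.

pooled

Drug K is lower inside every viral load stratum but Drug H is lower in aggregate. Whether to stratify depends on how viral load relates to the drug.
Viral load is downstream of the drug. One should not condition on a consequence of treatment, so the overall rates are the right comparison.
Pooled: Drug K 36.6% vs Drug H 31.5%; Drug H is lower overall.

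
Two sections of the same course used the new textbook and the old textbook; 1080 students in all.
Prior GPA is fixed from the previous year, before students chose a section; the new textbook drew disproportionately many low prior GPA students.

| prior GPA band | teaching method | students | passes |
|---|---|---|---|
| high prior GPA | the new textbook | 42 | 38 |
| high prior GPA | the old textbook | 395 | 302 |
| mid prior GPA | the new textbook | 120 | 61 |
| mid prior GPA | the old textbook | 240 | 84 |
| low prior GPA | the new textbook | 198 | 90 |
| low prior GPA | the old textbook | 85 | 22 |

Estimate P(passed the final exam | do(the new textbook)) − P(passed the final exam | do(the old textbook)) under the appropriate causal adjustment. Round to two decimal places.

The prior GPA band-specific comparison favours the new textbook throughout, but the pooled figures favour the old textbook. The question is whether to condition on prior GPA band.
Prior GPA band differs across teaching methods for reasons unrelated to any effect of the teaching method itself, and it separately predicts the outcome — a classic confounder. We must compare within prior GPA band levels.
Adjusting over the population distribution of prior GPA band: 0.405·(0.905−0.765) + 0.333·(0.508−0.350) + 0.262·(0.455−0.259) = +0.161.

+0.16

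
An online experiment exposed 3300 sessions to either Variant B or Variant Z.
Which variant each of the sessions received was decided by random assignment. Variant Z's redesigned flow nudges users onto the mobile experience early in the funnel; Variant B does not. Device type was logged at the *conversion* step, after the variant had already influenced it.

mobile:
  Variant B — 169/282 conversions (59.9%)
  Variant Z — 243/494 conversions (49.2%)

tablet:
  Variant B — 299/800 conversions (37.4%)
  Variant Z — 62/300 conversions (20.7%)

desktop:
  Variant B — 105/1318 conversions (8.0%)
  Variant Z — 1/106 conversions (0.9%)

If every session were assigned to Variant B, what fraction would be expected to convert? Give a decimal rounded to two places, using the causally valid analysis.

0.24

Stratifying would compare variants among sessions the variants themselves sorted into device type groups — a form of selection on an intermediate. The unconditioned pooled rates give the total causal effect.
So P(outcome | do(Variant B)) is just the pooled rate for Variant B: 573/2400 = 0.239.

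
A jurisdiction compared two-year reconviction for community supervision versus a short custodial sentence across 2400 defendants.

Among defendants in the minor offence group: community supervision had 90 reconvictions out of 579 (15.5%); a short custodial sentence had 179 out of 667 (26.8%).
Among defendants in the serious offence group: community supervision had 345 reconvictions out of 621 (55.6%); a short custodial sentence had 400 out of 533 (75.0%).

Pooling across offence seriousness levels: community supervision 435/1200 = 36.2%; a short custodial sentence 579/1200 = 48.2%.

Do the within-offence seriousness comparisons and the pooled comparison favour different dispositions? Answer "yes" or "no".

Within each offence seriousness level (minor offence 15.5% vs 26.8%; serious offence 55.6% vs 75.0%), community supervision has the lower rate every time. Pooled: 36.2% vs 48.2% — community supervision has the lower rate overall. They agree.

no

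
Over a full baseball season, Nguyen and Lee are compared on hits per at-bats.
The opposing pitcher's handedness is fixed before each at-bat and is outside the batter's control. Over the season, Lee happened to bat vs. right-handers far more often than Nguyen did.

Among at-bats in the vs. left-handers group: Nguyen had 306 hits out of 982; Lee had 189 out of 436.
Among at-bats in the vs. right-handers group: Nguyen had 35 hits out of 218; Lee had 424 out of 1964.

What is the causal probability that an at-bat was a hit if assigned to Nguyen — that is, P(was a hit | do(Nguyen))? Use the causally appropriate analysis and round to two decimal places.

0.22

The imbalance in pitcher handedness arose from how at-bats were allocated, not from anything the player did; and pitcher handedness independently affects the outcome. The pooled gap is confounded — condition on pitcher handedness.
Standardising Nguyen to the population pitcher handedness mix: 0.394·306/982 + 0.606·35/218 = 0.220.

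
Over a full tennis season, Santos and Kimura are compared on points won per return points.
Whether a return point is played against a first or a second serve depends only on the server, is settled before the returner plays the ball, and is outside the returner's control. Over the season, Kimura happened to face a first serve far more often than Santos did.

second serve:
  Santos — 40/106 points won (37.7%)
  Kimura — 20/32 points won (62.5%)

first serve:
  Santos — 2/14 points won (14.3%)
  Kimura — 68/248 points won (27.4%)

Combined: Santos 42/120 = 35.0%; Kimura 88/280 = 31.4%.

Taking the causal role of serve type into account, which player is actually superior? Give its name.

Kimura

The serve type-specific comparison favours Kimura throughout, but the pooled figures favour Santos. The question is whether to condition on serve type.
Here serve type is a common cause — it drives both which player a case falls under and the outcome. The crude comparison mixes populations; the stratum-specific rates are the causally relevant ones.
Within each level — second serve: 37.7% vs 62.5%; first serve: 14.3% vs 27.4% — Kimura is higher every time.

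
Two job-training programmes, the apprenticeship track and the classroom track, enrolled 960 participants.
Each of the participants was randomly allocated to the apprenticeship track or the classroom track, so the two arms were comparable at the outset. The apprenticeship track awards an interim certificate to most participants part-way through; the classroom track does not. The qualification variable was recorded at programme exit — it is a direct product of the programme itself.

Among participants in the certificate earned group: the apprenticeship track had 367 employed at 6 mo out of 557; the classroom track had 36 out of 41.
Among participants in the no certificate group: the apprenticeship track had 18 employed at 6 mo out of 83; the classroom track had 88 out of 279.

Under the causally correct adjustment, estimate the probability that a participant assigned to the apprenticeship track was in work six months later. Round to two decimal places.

0.60

Qualification attained during the programme lies on the pathway programme → qualification attained during the programme → outcome, so adjusting for it blocks the indirect effect. For the total causal effect of programme, use the unadjusted pooled rates.
So P(outcome | do(the apprenticeship track)) is just the pooled rate for the apprenticeship track: 385/640 = 0.602.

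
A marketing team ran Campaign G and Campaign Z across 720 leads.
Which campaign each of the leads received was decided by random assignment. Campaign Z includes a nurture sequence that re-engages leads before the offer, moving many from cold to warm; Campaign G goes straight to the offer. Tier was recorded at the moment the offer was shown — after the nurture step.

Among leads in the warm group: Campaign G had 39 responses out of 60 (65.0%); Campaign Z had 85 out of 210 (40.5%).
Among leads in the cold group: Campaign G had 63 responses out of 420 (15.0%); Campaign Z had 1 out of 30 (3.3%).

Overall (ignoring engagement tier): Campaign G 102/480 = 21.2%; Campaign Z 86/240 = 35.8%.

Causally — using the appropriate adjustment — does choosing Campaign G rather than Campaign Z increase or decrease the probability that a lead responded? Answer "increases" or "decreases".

decreases

Because the campaign influences engagement tier, engagement tier is a post-treatment mediator, not a confounder. Stratifying on it would bias the estimate; the causal effect is the crude pooled difference.
Pooled: Campaign G 21.2% vs Campaign Z 35.8%; Campaign Z is higher overall.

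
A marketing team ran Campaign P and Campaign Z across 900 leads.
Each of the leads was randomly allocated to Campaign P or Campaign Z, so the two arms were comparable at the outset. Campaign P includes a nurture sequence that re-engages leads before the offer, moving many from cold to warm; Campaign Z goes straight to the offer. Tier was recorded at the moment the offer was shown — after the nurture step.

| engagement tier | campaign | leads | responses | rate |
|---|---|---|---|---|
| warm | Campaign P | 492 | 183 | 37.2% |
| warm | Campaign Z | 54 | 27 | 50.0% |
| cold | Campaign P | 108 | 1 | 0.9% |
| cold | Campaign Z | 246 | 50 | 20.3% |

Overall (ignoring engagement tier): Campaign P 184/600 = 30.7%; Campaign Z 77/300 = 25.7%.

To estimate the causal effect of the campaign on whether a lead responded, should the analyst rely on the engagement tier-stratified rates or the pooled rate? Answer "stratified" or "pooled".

The stratified and pooled comparisons disagree (Campaign Z wins within each engagement tier; Campaign P wins overall), so the answer turns on the causal role of engagement tier.
Because the campaign influences engagement tier, engagement tier is a post-treatment mediator, not a confounder. Stratifying on it would bias the estimate; the causal effect is the crude pooled difference.
Pooled: Campaign P 30.7% vs Campaign Z 25.7%; Campaign P is higher overall.

pooled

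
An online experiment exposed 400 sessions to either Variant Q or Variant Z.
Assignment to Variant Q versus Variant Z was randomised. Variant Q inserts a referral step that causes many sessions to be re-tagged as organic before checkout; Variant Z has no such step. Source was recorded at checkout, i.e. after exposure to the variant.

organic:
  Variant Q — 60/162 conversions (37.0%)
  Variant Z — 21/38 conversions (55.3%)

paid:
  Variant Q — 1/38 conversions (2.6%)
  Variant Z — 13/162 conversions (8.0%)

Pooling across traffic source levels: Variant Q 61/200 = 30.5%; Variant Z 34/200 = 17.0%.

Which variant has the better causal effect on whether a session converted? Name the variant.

Traffic source is downstream of the variant. One should not condition on a consequence of treatment, so the overall rates are the right comparison.
Pooled: Variant Q 30.5% vs Variant Z 17.0%; Variant Q is higher overall.

Variant Q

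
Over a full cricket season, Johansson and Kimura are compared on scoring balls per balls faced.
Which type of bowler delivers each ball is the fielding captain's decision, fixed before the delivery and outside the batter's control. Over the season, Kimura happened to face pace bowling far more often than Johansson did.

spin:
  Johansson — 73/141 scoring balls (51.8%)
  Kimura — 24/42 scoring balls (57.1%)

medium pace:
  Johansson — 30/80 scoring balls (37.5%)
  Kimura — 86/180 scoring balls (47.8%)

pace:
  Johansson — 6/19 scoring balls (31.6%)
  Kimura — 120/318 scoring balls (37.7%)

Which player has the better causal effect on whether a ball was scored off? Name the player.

Kimura

The stratified and pooled comparisons disagree (Kimura wins within each bowling type; Johansson wins overall), so the answer turns on the causal role of bowling type.
Nothing the player does changes bowling type; the imbalance is an allocation artefact. With bowling type also predicting the outcome, the pooled figure is confounded, and the within-stratum comparison is the causal one.
Within each level — spin: 51.8% vs 57.1%; medium pace: 37.5% vs 47.8%; pace: 31.6% vs 37.7% — Kimura is higher every time.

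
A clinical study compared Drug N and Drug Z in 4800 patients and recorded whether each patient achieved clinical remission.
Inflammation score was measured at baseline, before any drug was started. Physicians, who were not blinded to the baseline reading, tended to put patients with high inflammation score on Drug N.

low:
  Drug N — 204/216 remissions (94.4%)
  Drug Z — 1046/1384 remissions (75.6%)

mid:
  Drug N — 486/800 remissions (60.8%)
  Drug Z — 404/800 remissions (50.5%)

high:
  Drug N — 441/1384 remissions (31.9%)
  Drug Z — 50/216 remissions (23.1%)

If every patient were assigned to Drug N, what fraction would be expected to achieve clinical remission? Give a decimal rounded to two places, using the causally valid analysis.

Drug N is higher inside every inflammation score stratum but Drug Z is higher in aggregate. Whether to stratify depends on how inflammation score relates to the drug.
Since inflammation score is a pre-existing factor (not a product of the drug) and it affects the outcome on its own, it is a confounder. The stratified rates, not the pooled rate, identify the causal effect.
Standardising Drug N to the population inflammation score mix: 0.333·204/216 + 0.333·486/800 + 0.333·441/1384 = 0.624.

0.62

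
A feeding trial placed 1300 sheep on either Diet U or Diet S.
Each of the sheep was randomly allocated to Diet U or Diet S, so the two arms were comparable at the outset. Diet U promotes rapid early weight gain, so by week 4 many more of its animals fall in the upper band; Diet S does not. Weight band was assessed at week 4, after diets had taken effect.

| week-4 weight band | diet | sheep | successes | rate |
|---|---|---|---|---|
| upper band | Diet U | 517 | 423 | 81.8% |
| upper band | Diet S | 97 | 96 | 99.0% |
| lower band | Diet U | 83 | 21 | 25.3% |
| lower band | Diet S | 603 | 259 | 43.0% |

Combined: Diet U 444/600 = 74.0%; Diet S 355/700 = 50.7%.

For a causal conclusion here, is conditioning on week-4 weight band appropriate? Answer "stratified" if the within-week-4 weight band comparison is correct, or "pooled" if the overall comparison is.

Within every week-4 weight band level Diet S has the higher rate, yet pooled Diet U does — Simpson's reversal.
Week-4 weight band is downstream of the diet. One should not condition on a consequence of treatment, so the overall rates are the right comparison.
Pooled: Diet U 74.0% vs Diet S 50.7%; Diet U is higher overall.

pooled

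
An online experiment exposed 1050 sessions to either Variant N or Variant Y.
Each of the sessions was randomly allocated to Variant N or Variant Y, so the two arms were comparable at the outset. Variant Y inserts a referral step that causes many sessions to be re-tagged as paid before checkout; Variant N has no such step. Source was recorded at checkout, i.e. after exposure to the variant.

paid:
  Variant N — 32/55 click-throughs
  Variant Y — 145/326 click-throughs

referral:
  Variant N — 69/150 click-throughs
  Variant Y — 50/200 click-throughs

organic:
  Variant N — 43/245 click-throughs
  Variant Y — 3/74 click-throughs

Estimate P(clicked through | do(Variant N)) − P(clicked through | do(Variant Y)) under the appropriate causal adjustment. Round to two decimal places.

Traffic source is recorded after the variant and is itself shifted by it — it sits on the causal path from variant to outcome. Conditioning on a mediator would strip out part of the effect we want; the pooled comparison gives the total causal effect.
The causal difference is the pooled difference: 0.320 − 0.330 = -0.010.

-0.01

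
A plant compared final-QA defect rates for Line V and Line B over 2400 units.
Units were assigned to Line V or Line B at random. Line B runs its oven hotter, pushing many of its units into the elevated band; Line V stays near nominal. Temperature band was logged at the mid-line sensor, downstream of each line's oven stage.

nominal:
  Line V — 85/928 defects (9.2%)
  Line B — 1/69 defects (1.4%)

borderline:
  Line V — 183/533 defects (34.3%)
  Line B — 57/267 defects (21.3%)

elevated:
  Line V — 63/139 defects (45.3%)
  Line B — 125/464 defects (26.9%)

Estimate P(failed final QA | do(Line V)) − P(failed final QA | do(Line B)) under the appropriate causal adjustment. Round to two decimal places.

Within every in-process temperature band level Line B has the lower rate, yet pooled Line V does — Simpson's reversal.
In-process temperature band here is a post-treatment variable shaped by the line; conditioning on it would introduce bias rather than remove it. The overall comparison is the causal one.
The causal difference is the pooled difference: 0.207 − 0.229 = -0.022.

-0.02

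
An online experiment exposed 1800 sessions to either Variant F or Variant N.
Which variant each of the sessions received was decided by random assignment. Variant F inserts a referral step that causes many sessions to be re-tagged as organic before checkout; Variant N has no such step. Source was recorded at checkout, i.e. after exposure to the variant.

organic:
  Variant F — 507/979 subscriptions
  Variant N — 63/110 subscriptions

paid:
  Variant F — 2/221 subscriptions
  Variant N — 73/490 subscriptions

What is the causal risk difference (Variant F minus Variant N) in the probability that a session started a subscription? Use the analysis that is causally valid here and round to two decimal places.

+0.20

Traffic source is downstream of the variant. One should not condition on a consequence of treatment, so the overall rates are the right comparison.
The causal difference is the pooled difference: 0.424 − 0.227 = +0.198.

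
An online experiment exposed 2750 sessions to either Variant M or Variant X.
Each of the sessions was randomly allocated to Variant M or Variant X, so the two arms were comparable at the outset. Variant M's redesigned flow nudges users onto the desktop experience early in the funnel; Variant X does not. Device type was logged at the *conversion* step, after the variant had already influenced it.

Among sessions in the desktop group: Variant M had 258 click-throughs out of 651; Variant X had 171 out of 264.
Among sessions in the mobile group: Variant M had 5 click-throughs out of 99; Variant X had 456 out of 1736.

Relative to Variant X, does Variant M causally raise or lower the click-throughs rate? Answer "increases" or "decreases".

Device type here is a post-treatment variable shaped by the variant; conditioning on it would introduce bias rather than remove it. The overall comparison is the causal one.
Pooled: Variant M 35.1% vs Variant X 31.4%; Variant M is higher overall.

increases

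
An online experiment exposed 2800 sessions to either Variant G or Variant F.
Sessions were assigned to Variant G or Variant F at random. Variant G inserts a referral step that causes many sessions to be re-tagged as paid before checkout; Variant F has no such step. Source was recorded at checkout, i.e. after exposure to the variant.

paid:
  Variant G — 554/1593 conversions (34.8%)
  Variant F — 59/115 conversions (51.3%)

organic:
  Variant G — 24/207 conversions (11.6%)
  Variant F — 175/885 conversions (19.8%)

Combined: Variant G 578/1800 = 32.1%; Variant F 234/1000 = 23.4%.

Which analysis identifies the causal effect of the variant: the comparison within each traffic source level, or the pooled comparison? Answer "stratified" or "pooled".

pooled

The distribution of traffic source is itself part of what the variant does — it is an intermediate outcome. Holding it fixed would remove that part of the effect; the total effect is the pooled difference.
Pooled: Variant G 32.1% vs Variant F 23.4%; Variant G is higher overall.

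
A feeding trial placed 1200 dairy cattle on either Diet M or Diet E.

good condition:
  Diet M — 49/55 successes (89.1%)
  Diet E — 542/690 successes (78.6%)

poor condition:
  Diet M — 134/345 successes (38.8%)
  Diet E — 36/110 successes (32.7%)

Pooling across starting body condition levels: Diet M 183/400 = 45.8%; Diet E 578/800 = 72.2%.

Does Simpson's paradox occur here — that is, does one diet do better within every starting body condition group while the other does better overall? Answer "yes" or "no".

yes

Within each starting body condition level (good condition 89.1% vs 78.6%; poor condition 38.8% vs 32.7%), Diet M has the higher rate every time. Pooled: 45.8% vs 72.2% — Diet E has the higher rate overall. The two comparisons disagree.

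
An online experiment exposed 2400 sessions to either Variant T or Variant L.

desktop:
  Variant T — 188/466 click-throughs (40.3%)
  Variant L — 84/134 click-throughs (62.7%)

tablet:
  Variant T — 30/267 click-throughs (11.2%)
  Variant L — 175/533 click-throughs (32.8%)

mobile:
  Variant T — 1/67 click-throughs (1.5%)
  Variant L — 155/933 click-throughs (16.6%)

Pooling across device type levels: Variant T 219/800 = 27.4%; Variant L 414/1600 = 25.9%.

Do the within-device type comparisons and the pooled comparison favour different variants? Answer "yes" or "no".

Within each device type level (desktop 40.3% vs 62.7%; tablet 11.2% vs 32.8%; mobile 1.5% vs 16.6%), Variant L has the higher rate every time. Pooled: 27.4% vs 25.9% — Variant T has the higher rate overall. The two comparisons disagree.

yes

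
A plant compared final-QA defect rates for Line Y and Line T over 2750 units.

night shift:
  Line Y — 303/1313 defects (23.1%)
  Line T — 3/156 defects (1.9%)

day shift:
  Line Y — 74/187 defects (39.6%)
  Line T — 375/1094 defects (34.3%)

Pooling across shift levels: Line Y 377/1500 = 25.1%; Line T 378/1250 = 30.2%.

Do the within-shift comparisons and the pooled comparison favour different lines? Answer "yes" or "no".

yes

Within each shift level (night shift 23.1% vs 1.9%; day shift 39.6% vs 34.3%), Line T has the lower rate every time. Pooled: 25.1% vs 30.2% — Line Y has the lower rate overall. The two comparisons disagree.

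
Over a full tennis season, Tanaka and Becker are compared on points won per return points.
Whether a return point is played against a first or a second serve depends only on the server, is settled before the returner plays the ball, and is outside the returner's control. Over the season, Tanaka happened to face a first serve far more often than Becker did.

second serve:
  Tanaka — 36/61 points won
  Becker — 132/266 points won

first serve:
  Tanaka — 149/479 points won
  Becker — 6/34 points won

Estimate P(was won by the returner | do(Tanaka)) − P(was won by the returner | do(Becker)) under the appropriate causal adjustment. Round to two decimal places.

+0.12

Tanaka is higher inside every serve type stratum but Becker is higher in aggregate. Whether to stratify depends on how serve type relates to the player.
Serve type differs across players for reasons unrelated to any effect of the player itself, and it separately predicts the outcome — a classic confounder. We must compare within serve type levels.
Adjusting over the population distribution of serve type: 0.389·(0.590−0.496) + 0.611·(0.311−0.176) = +0.119.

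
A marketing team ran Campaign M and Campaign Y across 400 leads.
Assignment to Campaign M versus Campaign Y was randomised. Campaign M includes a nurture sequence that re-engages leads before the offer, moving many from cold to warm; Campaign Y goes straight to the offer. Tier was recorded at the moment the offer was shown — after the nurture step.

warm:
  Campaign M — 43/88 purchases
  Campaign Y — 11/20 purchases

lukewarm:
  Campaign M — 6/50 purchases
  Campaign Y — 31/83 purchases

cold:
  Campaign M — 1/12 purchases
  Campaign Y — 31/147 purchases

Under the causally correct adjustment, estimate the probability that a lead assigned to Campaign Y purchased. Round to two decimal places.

0.29

Because the campaign influences engagement tier, engagement tier is a post-treatment mediator, not a confounder. Stratifying on it would bias the estimate; the causal effect is the crude pooled difference.
So P(outcome | do(Campaign Y)) is just the pooled rate for Campaign Y: 73/250 = 0.292.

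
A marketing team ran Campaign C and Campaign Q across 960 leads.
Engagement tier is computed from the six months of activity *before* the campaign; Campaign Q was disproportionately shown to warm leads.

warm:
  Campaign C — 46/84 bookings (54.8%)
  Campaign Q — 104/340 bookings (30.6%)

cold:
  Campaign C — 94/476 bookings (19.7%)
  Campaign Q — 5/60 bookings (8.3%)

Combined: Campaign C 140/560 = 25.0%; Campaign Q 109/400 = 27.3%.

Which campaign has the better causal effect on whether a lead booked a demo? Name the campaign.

The stratified and pooled comparisons disagree (Campaign C wins within each engagement tier; Campaign Q wins overall), so the answer turns on the causal role of engagement tier.
Since engagement tier is a pre-existing factor (not a product of the campaign) and it affects the outcome on its own, it is a confounder. The stratified rates, not the pooled rate, identify the causal effect.
Within each level — warm: 54.8% vs 30.6%; cold: 19.7% vs 8.3% — Campaign C is higher every time.

Campaign C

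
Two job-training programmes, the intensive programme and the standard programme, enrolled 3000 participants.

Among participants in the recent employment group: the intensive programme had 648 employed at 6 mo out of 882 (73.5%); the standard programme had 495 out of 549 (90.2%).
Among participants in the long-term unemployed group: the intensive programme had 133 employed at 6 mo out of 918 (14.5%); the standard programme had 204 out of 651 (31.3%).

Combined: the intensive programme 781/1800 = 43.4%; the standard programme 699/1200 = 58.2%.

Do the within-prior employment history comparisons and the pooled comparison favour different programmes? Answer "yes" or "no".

no

Within each prior employment history level (recent employment 73.5% vs 90.2%; long-term unemployed 14.5% vs 31.3%), the standard programme has the higher rate every time. Pooled: 43.4% vs 58.2% — the standard programme has the higher rate overall. They agree.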